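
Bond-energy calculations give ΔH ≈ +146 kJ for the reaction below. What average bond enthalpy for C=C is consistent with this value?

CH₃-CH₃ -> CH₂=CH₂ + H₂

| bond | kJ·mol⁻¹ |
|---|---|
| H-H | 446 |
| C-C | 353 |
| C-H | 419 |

Let D be the C=C bond energy.
Σ(broken) = 1×353 + 6×419 = 2867
Σ(formed) = 4×419 + 1×D + 1×446 = 2122 + D
ΔH = Σ(broken) − Σ(formed) = (2867) − (2122 + D) = +745 − D
Setting this equal to +146 kJ gives D = 599 kJ/mol.

D(C=C) ≈ 599 kJ/mol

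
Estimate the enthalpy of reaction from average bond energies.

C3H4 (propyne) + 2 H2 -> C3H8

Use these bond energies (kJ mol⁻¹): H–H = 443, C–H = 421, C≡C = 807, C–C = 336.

Bonds broken (reactants):
  C≡C: 1 × 807 = 807
  C–C: 1 × 336 = 336
  C–H: 4 × 421 = 1684
  H–H: 2 × 443 = 886
  Σ(broken) = 3713 kJ
Bonds formed (products):
  C–C: 2 × 336 = 672
  C–H: 8 × 421 = 3368
  Σ(formed) = 4040 kJ
ΔH = Σ(broken) − Σ(formed) = 3713 − 4040 = −327 kJ

ΔH ≈ −327 kJ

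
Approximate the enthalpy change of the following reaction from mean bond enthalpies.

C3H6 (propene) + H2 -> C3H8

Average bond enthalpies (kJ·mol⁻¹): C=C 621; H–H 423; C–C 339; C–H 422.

Bonds broken (reactants):
  C–C: 1 × 339 = 339
  C–H: 6 × 422 = 2532
  C=C: 1 × 621 = 621
  H–H: 1 × 423 = 423
  Σ(broken) = 3915 kJ
Bonds formed (products):
  C–C: 2 × 339 = 678
  C–H: 8 × 422 = 3376
  Σ(formed) = 4054 kJ
ΔH = Σ(broken) − Σ(formed) = 3915 − 4054 = −139 kJ

ΔH ≈ −139 kJ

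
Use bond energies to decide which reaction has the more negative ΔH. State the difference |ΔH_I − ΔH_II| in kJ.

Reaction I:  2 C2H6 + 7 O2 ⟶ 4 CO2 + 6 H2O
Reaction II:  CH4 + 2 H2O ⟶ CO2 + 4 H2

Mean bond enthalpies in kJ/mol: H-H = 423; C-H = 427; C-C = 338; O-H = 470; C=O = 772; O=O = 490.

Reaction I:
  Bonds broken (reactants):
    C-C: 2 × 338 = 676
    C-H: 12 × 427 = 5124
    O=O: 7 × 490 = 3430
    Σ(broken) = 9230 kJ
  Bonds formed (products):
    C=O: 8 × 772 = 6176
    O-H: 12 × 470 = 5640
    Σ(formed) = 11816 kJ
  ΔH_I = 9230 − 11816 = −2586 kJ
Reaction II:
  Bonds broken (reactants):
    C-H: 4 × 427 = 1708
    O-H: 4 × 470 = 1880
    Σ(broken) = 3588 kJ
  Bonds formed (products):
    C=O: 2 × 772 = 1544
    H-H: 4 × 423 = 1692
    Σ(formed) = 3236 kJ
  ΔH_II = 3588 − 3236 = +352 kJ
ΔH_I − ΔH_II = −2938 kJ, so reaction I has the more negative ΔH; |ΔH_I − ΔH_II| = 2938 kJ.

Reaction I, by 2938 kJ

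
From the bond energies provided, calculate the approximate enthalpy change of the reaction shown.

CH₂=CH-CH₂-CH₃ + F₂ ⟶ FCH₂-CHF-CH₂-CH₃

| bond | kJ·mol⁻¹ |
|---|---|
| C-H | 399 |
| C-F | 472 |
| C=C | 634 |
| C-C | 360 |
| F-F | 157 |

ΔH ≈ −513 kJ

Bonds broken (reactants):
  C-C: 2 × 360 = 720
  C-H: 8 × 399 = 3192
  C=C: 1 × 634 = 634
  F-F: 1 × 157 = 157
  Σ(broken) = 4703 kJ
Bonds formed (products):
  C-C: 3 × 360 = 1080
  C-F: 2 × 472 = 944
  C-H: 8 × 399 = 3192
  Σ(formed) = 5216 kJ
ΔH = Σ(broken) − Σ(formed) = 4703 − 5216 = −513 kJ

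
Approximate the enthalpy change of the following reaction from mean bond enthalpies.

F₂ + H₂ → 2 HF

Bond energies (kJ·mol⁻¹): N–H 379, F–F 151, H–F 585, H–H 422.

ΔH ≈ −597 kJ

Bonds broken (reactants):
  F–F: 1 × 151 = 151
  H–H: 1 × 422 = 422
  Σ(broken) = 573 kJ
Bonds formed (products):
  H–F: 2 × 585 = 1170
  Σ(formed) = 1170 kJ
ΔH = Σ(broken) − Σ(formed) = 573 − 1170 = −597 kJ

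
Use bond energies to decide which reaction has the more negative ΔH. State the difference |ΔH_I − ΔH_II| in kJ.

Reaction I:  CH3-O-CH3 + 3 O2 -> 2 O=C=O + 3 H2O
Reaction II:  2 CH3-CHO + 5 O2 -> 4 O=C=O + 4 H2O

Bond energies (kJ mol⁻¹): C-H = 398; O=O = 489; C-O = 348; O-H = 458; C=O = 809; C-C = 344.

Reaction I:
  Bonds broken (reactants):
    C-H: 6 × 398 = 2388
    C-O: 2 × 348 = 696
    O=O: 3 × 489 = 1467
    Σ(broken) = 4551 kJ
  Bonds formed (products):
    C=O: 4 × 809 = 3236
    O-H: 6 × 458 = 2748
    Σ(formed) = 5984 kJ
  ΔH_I = 4551 − 5984 = −1433 kJ
Reaction II:
  Bonds broken (reactants):
    C-C: 2 × 344 = 688
    C-H: 8 × 398 = 3184
    C=O: 2 × 809 = 1618
    O=O: 5 × 489 = 2445
    Σ(broken) = 7935 kJ
  Bonds formed (products):
    C=O: 8 × 809 = 6472
    O-H: 8 × 458 = 3664
    Σ(formed) = 10136 kJ
  ΔH_II = 7935 − 10136 = −2201 kJ
ΔH_I − ΔH_II = +768 kJ, so reaction II has the more negative ΔH; |ΔH_I − ΔH_II| = 768 kJ.

Reaction II, by 768 kJ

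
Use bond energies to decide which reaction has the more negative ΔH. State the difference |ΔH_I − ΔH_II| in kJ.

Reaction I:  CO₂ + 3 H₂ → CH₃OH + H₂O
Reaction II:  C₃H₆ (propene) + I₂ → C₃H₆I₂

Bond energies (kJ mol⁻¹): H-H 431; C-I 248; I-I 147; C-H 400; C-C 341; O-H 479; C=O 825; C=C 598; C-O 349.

Reaction I:
  Bonds broken (reactants):
    C=O: 2 × 825 = 1650
    H-H: 3 × 431 = 1293
    Σ(broken) = 2943 kJ
  Bonds formed (products):
    C-H: 3 × 400 = 1200
    C-O: 1 × 349 = 349
    O-H: 3 × 479 = 1437
    Σ(formed) = 2986 kJ
  ΔH_I = 2943 − 2986 = −43 kJ
Reaction II:
  Bonds broken (reactants):
    C-C: 1 × 341 = 341
    C-H: 6 × 400 = 2400
    C=C: 1 × 598 = 598
    I-I: 1 × 147 = 147
    Σ(broken) = 3486 kJ
  Bonds formed (products):
    C-C: 2 × 341 = 682
    C-H: 6 × 400 = 2400
    C-I: 2 × 248 = 496
    Σ(formed) = 3578 kJ
  ΔH_II = 3486 − 3578 = −92 kJ
ΔH_I − ΔH_II = +49 kJ, so reaction II has the more negative ΔH; |ΔH_I − ΔH_II| = 49 kJ.

Reaction II, by 49 kJ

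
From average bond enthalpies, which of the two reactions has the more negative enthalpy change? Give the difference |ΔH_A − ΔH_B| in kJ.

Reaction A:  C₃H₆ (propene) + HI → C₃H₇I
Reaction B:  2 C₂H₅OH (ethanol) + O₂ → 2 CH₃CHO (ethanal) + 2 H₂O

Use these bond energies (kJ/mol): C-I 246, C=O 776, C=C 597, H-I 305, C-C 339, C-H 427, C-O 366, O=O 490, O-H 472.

Reaction B, by 310 kJ

Reaction A:
  Bonds broken (reactants):
    C-C: 1 × 339 = 339
    C-H: 6 × 427 = 2562
    C=C: 1 × 597 = 597
    H-I: 1 × 305 = 305
    Σ(broken) = 3803 kJ
  Bonds formed (products):
    C-C: 2 × 339 = 678
    C-H: 7 × 427 = 2989
    C-I: 1 × 246 = 246
    Σ(formed) = 3913 kJ
  ΔH_A = 3803 − 3913 = −110 kJ
Reaction B:
  Bonds broken (reactants):
    C-C: 2 × 339 = 678
    C-H: 10 × 427 = 4270
    C-O: 2 × 366 = 732
    O-H: 2 × 472 = 944
    O=O: 1 × 490 = 490
    Σ(broken) = 7114 kJ
  Bonds formed (products):
    C-C: 2 × 339 = 678
    C-H: 8 × 427 = 3416
    C=O: 2 × 776 = 1552
    O-H: 4 × 472 = 1888
    Σ(formed) = 7534 kJ
  ΔH_B = 7114 − 7534 = −420 kJ
ΔH_A − ΔH_B = +310 kJ, so reaction B has the more negative ΔH; |ΔH_A − ΔH_B| = 310 kJ.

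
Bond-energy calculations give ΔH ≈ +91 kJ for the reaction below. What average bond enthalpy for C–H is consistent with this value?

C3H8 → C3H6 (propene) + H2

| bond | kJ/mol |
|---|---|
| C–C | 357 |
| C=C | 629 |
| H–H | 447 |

D(C–H) ≈ 405 kJ/mol

Let D be the C–H bond energy.
Σ(broken) = 2×357 + 8×D = 714 + 8D
Σ(formed) = 1×357 + 6×D + 1×629 + 1×447 = 1433 + 6D
ΔH = Σ(broken) − Σ(formed) = (714 + 8D) − (1433 + 6D) = −719 + 2D
Setting this equal to +91 kJ gives 2D = 810, so D = 405 kJ/mol.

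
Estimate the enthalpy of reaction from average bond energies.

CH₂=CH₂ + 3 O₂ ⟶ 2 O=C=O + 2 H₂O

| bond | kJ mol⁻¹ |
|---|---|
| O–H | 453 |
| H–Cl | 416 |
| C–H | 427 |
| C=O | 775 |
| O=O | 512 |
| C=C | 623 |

ΔH ≈ −1045 kJ

Bonds broken (reactants):
  C–H: 4 × 427 = 1708
  C=C: 1 × 623 = 623
  O=O: 3 × 512 = 1536
  Σ(broken) = 3867 kJ
Bonds formed (products):
  C=O: 4 × 775 = 3100
  O–H: 4 × 453 = 1812
  Σ(formed) = 4912 kJ
ΔH = Σ(broken) − Σ(formed) = 3867 − 4912 = −1045 kJ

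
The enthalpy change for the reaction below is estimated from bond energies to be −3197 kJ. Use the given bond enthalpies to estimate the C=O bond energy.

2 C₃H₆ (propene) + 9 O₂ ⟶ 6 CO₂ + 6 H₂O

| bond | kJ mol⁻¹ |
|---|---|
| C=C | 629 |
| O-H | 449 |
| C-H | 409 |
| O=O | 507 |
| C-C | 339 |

D(C=O) ≈ 768 kJ/mol

Let D be the C=O bond energy.
Σ(broken) = 2×339 + 12×409 + 2×629 + 9×507 = 11407
Σ(formed) = 12×D + 12×449 = 5388 + 12D
ΔH = Σ(broken) − Σ(formed) = (11407) − (5388 + 12D) = +6019 − 12D
Setting this equal to −3197 kJ gives 12D = 9216, so D = 768 kJ/mol.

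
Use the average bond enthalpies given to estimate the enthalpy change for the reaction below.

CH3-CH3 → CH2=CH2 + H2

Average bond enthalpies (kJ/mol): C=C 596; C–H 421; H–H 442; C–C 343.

Bonds broken (reactants):
  C–C: 1 × 343 = 343
  C–H: 6 × 421 = 2526
  Σ(broken) = 2869 kJ
Bonds formed (products):
  C–H: 4 × 421 = 1684
  C=C: 1 × 596 = 596
  H–H: 1 × 442 = 442
  Σ(formed) = 2722 kJ
ΔH = Σ(broken) − Σ(formed) = 2869 − 2722 = +147 kJ

ΔH ≈ +147 kJ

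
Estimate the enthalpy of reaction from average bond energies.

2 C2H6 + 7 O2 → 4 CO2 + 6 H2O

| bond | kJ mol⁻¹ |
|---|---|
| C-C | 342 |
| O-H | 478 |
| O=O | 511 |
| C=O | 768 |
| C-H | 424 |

Bonds broken (reactants):
  C-C: 2 × 342 = 684
  C-H: 12 × 424 = 5088
  O=O: 7 × 511 = 3577
  Σ(broken) = 9349 kJ
Bonds formed (products):
  C=O: 8 × 768 = 6144
  O-H: 12 × 478 = 5736
  Σ(formed) = 11880 kJ
ΔH = Σ(broken) − Σ(formed) = 9349 − 11880 = −2531 kJ

ΔH ≈ −2531 kJ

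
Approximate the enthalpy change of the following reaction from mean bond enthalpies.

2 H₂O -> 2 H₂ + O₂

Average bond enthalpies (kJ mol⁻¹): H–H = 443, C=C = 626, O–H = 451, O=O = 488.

Bonds broken (reactants):
  O–H: 4 × 451 = 1804
  Σ(broken) = 1804 kJ
Bonds formed (products):
  H–H: 2 × 443 = 886
  O=O: 1 × 488 = 488
  Σ(formed) = 1374 kJ
ΔH = Σ(broken) − Σ(formed) = 1804 − 1374 = +430 kJ

ΔH ≈ +430 kJ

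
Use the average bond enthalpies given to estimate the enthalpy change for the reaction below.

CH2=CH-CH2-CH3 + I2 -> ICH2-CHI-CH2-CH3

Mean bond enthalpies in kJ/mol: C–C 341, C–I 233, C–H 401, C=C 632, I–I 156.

Bonds broken (reactants):
  C–C: 2 × 341 = 682
  C–H: 8 × 401 = 3208
  C=C: 1 × 632 = 632
  I–I: 1 × 156 = 156
  Σ(broken) = 4678 kJ
Bonds formed (products):
  C–C: 3 × 341 = 1023
  C–H: 8 × 401 = 3208
  C–I: 2 × 233 = 466
  Σ(formed) = 4697 kJ
ΔH = Σ(broken) − Σ(formed) = 4678 − 4697 = −19 kJ

ΔH ≈ −19 kJ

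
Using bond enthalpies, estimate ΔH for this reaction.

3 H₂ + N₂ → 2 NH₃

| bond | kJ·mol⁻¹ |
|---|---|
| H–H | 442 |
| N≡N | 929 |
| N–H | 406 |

ΔH ≈ −181 kJ

Bonds broken (reactants):
  H–H: 3 × 442 = 1326
  N≡N: 1 × 929 = 929
  Σ(broken) = 2255 kJ
Bonds formed (products):
  N–H: 6 × 406 = 2436
  Σ(formed) = 2436 kJ
ΔH = Σ(broken) − Σ(formed) = 2255 − 2436 = −181 kJ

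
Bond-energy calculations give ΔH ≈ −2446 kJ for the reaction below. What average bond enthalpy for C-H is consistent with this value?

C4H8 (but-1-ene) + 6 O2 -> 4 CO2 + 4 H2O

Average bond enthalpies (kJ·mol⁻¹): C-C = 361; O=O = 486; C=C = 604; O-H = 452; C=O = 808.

Let D be the C-H bond energy.
Σ(broken) = 2×361 + 8×D + 1×604 + 6×486 = 4242 + 8D
Σ(formed) = 8×808 + 8×452 = 10080
ΔH = Σ(broken) − Σ(formed) = (4242 + 8D) − (10080) = −5838 + 8D
Setting this equal to −2446 kJ gives 8D = 3392, so D = 424 kJ/mol.

D(C-H) ≈ 424 kJ/mol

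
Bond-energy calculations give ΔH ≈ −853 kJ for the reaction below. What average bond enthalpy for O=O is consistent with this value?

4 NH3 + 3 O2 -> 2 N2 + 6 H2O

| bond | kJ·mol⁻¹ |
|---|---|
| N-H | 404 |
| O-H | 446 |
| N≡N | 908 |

D(O=O) ≈ 489 kJ/mol

Let D be the O=O bond energy.
Σ(broken) = 12×404 + 3×D = 4848 + 3D
Σ(formed) = 2×908 + 12×446 = 7168
ΔH = Σ(broken) − Σ(formed) = (4848 + 3D) − (7168) = −2320 + 3D
Setting this equal to −853 kJ gives 3D = 1467, so D = 489 kJ/mol.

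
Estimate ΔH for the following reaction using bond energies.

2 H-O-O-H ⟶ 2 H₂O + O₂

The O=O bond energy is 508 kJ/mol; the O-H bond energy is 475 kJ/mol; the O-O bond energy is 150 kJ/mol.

ΔH ≈ −208 kJ

Bonds broken (reactants):
  O-H: 4 × 475 = 1900
  O-O: 2 × 150 = 300
  Σ(broken) = 2200 kJ
Bonds formed (products):
  O-H: 4 × 475 = 1900
  O=O: 1 × 508 = 508
  Σ(formed) = 2408 kJ
ΔH = Σ(broken) − Σ(formed) = 2200 − 2408 = −208 kJ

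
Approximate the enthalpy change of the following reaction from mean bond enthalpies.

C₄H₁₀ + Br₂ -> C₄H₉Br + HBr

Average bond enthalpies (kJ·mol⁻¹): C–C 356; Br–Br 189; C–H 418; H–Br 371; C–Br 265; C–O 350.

Bonds broken (reactants):
  Br–Br: 1 × 189 = 189
  C–C: 3 × 356 = 1068
  C–H: 10 × 418 = 4180
  Σ(broken) = 5437 kJ
Bonds formed (products):
  C–Br: 1 × 265 = 265
  C–C: 3 × 356 = 1068
  C–H: 9 × 418 = 3762
  H–Br: 1 × 371 = 371
  Σ(formed) = 5466 kJ
ΔH = Σ(broken) − Σ(formed) = 5437 − 5466 = −29 kJ

ΔH ≈ −29 kJ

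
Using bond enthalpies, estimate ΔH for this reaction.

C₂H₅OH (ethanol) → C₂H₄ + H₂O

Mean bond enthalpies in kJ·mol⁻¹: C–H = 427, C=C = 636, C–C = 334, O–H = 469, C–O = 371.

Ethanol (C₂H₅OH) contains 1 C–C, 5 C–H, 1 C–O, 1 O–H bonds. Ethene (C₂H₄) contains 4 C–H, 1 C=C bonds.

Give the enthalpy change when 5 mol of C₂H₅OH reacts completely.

ΔH = +135 kJ

Bonds broken (reactants):
  C–C: 1 × 334 = 334
  C–H: 5 × 427 = 2135
  C–O: 1 × 371 = 371
  O–H: 1 × 469 = 469
  Σ(broken) = 3309 kJ
Bonds formed (products):
  C–H: 4 × 427 = 1708
  C=C: 1 × 636 = 636
  O–H: 2 × 469 = 938
  Σ(formed) = 3282 kJ
ΔH = Σ(broken) − Σ(formed) = 3309 − 3282 = +27 kJ
For 5× the reaction as written: 5 × (+27) = +135 kJ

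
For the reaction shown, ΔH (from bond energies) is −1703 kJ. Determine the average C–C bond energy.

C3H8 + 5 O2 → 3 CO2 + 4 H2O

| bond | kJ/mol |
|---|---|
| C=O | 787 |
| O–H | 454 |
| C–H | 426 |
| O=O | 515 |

D(C–C) ≈ 334 kJ/mol

Let D be the C–C bond energy.
Σ(broken) = 2×D + 8×426 + 5×515 = 5983 + 2D
Σ(formed) = 6×787 + 8×454 = 8354
ΔH = Σ(broken) − Σ(formed) = (5983 + 2D) − (8354) = −2371 + 2D
Setting this equal to −1703 kJ gives 2D = 668, so D = 334 kJ/mol.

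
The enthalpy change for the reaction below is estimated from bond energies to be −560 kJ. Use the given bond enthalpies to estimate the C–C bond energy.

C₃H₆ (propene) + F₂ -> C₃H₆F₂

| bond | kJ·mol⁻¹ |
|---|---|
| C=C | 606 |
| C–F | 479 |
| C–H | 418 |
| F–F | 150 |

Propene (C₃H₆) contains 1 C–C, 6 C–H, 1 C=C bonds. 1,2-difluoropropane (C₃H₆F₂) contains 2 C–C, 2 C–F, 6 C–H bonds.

D(C–C) ≈ 358 kJ/mol

Let D be the C–C bond energy.
Σ(broken) = 1×D + 6×418 + 1×606 + 1×150 = 3264 + D
Σ(formed) = 2×D + 2×479 + 6×418 = 3466 + 2D
ΔH = Σ(broken) − Σ(formed) = (3264 + D) − (3466 + 2D) = −202 − D
Setting this equal to −560 kJ gives D = 358 kJ/mol.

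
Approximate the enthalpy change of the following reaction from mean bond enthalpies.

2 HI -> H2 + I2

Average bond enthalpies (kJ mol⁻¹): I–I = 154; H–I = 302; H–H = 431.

ΔH ≈ +19 kJ

Bonds broken (reactants):
  H–I: 2 × 302 = 604
  Σ(broken) = 604 kJ
Bonds formed (products):
  H–H: 1 × 431 = 431
  I–I: 1 × 154 = 154
  Σ(formed) = 585 kJ
ΔH = Σ(broken) − Σ(formed) = 604 − 585 = +19 kJ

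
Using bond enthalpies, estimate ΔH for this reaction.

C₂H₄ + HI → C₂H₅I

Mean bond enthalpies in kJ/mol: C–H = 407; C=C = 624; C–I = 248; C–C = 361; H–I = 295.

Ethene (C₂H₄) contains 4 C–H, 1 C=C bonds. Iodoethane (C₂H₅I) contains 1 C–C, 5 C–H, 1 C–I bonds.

ΔH ≈ −97 kJ

Bonds broken (reactants):
  C–H: 4 × 407 = 1628
  C=C: 1 × 624 = 624
  H–I: 1 × 295 = 295
  Σ(broken) = 2547 kJ
Bonds formed (products):
  C–C: 1 × 361 = 361
  C–H: 5 × 407 = 2035
  C–I: 1 × 248 = 248
  Σ(formed) = 2644 kJ
ΔH = Σ(broken) − Σ(formed) = 2547 − 2644 = −97 kJ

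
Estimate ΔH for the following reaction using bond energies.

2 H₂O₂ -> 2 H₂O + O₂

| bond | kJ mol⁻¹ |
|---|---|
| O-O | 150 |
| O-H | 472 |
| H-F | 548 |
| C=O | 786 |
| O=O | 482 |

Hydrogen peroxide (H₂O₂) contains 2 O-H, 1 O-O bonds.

Bonds broken (reactants):
  O-H: 4 × 472 = 1888
  O-O: 2 × 150 = 300
  Σ(broken) = 2188 kJ
Bonds formed (products):
  O-H: 4 × 472 = 1888
  O=O: 1 × 482 = 482
  Σ(formed) = 2370 kJ
ΔH = Σ(broken) − Σ(formed) = 2188 − 2370 = −182 kJ

ΔH ≈ −182 kJ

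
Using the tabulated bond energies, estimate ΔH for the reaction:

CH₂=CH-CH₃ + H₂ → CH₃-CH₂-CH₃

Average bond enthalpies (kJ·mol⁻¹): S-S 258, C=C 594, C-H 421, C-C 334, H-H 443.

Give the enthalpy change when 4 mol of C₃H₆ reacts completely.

ΔH = −556 kJ

Bonds broken (reactants):
  C-C: 1 × 334 = 334
  C-H: 6 × 421 = 2526
  C=C: 1 × 594 = 594
  H-H: 1 × 443 = 443
  Σ(broken) = 3897 kJ
Bonds formed (products):
  C-C: 2 × 334 = 668
  C-H: 8 × 421 = 3368
  Σ(formed) = 4036 kJ
ΔH = Σ(broken) − Σ(formed) = 3897 − 4036 = −139 kJ
For 4× the reaction as written: 4 × (−139) = −556 kJ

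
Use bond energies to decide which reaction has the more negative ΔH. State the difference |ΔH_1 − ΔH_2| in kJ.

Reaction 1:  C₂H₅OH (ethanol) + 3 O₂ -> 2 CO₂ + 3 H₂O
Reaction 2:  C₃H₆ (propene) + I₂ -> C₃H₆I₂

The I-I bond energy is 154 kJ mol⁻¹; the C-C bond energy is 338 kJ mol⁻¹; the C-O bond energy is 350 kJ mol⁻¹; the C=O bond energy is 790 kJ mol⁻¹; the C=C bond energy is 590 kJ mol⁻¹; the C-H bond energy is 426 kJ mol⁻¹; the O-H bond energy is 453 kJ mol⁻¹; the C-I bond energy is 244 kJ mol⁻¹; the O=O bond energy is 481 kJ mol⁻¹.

Reaction 1:
  Bonds broken (reactants):
    C-C: 1 × 338 = 338
    C-H: 5 × 426 = 2130
    C-O: 1 × 350 = 350
    O-H: 1 × 453 = 453
    O=O: 3 × 481 = 1443
    Σ(broken) = 4714 kJ
  Bonds formed (products):
    C=O: 4 × 790 = 3160
    O-H: 6 × 453 = 2718
    Σ(formed) = 5878 kJ
  ΔH_1 = 4714 − 5878 = −1164 kJ
Reaction 2:
  Bonds broken (reactants):
    C-C: 1 × 338 = 338
    C-H: 6 × 426 = 2556
    C=C: 1 × 590 = 590
    I-I: 1 × 154 = 154
    Σ(broken) = 3638 kJ
  Bonds formed (products):
    C-C: 2 × 338 = 676
    C-H: 6 × 426 = 2556
    C-I: 2 × 244 = 488
    Σ(formed) = 3720 kJ
  ΔH_2 = 3638 − 3720 = −82 kJ
ΔH_1 − ΔH_2 = −1082 kJ, so reaction 1 has the more negative ΔH; |ΔH_1 − ΔH_2| = 1082 kJ.

Reaction 1, by 1082 kJ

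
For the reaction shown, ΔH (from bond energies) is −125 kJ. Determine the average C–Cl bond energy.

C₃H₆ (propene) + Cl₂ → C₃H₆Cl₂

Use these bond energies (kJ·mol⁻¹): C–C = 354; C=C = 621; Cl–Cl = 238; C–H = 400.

D(C–Cl) ≈ 315 kJ/mol

Let D be the C–Cl bond energy.
Σ(broken) = 1×354 + 6×400 + 1×621 + 1×238 = 3613
Σ(formed) = 2×354 + 2×D + 6×400 = 3108 + 2D
ΔH = Σ(broken) − Σ(formed) = (3613) − (3108 + 2D) = +505 − 2D
Setting this equal to −125 kJ gives 2D = 630, so D = 315 kJ/mol.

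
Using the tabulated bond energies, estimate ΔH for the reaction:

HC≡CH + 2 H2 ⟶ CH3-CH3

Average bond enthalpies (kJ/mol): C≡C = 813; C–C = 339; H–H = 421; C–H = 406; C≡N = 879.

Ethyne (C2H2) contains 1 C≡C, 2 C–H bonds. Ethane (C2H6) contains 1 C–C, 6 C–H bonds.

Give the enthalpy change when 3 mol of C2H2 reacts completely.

ΔH = −924 kJ

Bonds broken (reactants):
  C≡C: 1 × 813 = 813
  C–H: 2 × 406 = 812
  H–H: 2 × 421 = 842
  Σ(broken) = 2467 kJ
Bonds formed (products):
  C–C: 1 × 339 = 339
  C–H: 6 × 406 = 2436
  Σ(formed) = 2775 kJ
ΔH = Σ(broken) − Σ(formed) = 2467 − 2775 = −308 kJ
For 3× the reaction as written: 3 × (−308) = −924 kJ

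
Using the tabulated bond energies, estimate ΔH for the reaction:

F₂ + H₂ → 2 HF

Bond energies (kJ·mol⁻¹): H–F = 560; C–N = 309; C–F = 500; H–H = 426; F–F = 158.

ΔH ≈ −536 kJ

Bonds broken (reactants):
  F–F: 1 × 158 = 158
  H–H: 1 × 426 = 426
  Σ(broken) = 584 kJ
Bonds formed (products):
  H–F: 2 × 560 = 1120
  Σ(formed) = 1120 kJ
ΔH = Σ(broken) − Σ(formed) = 584 − 1120 = −536 kJ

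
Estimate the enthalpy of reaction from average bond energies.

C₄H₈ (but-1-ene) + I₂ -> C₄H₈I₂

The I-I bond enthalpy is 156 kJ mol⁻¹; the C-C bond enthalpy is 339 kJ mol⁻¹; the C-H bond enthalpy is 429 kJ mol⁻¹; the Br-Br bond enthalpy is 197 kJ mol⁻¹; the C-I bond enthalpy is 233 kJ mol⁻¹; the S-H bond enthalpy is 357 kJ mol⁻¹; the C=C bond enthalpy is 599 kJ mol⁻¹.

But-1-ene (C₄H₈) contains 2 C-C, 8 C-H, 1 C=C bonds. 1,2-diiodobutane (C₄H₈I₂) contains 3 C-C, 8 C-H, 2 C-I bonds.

Bonds broken (reactants):
  C-C: 2 × 339 = 678
  C-H: 8 × 429 = 3432
  C=C: 1 × 599 = 599
  I-I: 1 × 156 = 156
  Σ(broken) = 4865 kJ
Bonds formed (products):
  C-C: 3 × 339 = 1017
  C-H: 8 × 429 = 3432
  C-I: 2 × 233 = 466
  Σ(formed) = 4915 kJ
ΔH = Σ(broken) − Σ(formed) = 4865 − 4915 = −50 kJ

ΔH ≈ −50 kJ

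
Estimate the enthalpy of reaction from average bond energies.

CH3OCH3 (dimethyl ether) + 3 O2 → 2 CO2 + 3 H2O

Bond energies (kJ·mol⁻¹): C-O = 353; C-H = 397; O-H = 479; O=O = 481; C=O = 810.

ΔH ≈ −1583 kJ

Bonds broken (reactants):
  C-H: 6 × 397 = 2382
  C-O: 2 × 353 = 706
  O=O: 3 × 481 = 1443
  Σ(broken) = 4531 kJ
Bonds formed (products):
  C=O: 4 × 810 = 3240
  O-H: 6 × 479 = 2874
  Σ(formed) = 6114 kJ
ΔH = Σ(broken) − Σ(formed) = 4531 − 6114 = −1583 kJ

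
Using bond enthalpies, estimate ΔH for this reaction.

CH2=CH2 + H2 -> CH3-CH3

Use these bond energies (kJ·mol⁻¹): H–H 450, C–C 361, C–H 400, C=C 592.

Bonds broken (reactants):
  C–H: 4 × 400 = 1600
  C=C: 1 × 592 = 592
  H–H: 1 × 450 = 450
  Σ(broken) = 2642 kJ
Bonds formed (products):
  C–C: 1 × 361 = 361
  C–H: 6 × 400 = 2400
  Σ(formed) = 2761 kJ
ΔH = Σ(broken) − Σ(formed) = 2642 − 2761 = −119 kJ

ΔH ≈ −119 kJ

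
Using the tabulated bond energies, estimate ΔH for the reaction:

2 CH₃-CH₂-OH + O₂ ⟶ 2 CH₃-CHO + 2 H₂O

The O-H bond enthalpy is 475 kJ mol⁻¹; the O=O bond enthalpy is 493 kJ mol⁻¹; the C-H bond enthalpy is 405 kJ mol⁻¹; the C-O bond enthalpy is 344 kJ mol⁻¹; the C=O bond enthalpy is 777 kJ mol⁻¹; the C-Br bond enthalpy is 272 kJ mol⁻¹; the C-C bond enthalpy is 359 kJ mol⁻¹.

Bonds broken (reactants):
  C-C: 2 × 359 = 718
  C-H: 10 × 405 = 4050
  C-O: 2 × 344 = 688
  O-H: 2 × 475 = 950
  O=O: 1 × 493 = 493
  Σ(broken) = 6899 kJ
Bonds formed (products):
  C-C: 2 × 359 = 718
  C-H: 8 × 405 = 3240
  C=O: 2 × 777 = 1554
  O-H: 4 × 475 = 1900
  Σ(formed) = 7412 kJ
ΔH = Σ(broken) − Σ(formed) = 6899 − 7412 = −513 kJ

ΔH ≈ −513 kJ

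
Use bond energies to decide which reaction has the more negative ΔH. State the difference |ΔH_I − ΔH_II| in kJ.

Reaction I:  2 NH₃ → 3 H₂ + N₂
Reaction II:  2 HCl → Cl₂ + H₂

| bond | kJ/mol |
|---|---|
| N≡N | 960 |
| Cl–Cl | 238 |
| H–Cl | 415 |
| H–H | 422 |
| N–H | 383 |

Reaction I, by 98 kJ

Reaction I:
  Bonds broken (reactants):
    N–H: 6 × 383 = 2298
    Σ(broken) = 2298 kJ
  Bonds formed (products):
    H–H: 3 × 422 = 1266
    N≡N: 1 × 960 = 960
    Σ(formed) = 2226 kJ
  ΔH_I = 2298 − 2226 = +72 kJ
Reaction II:
  Bonds broken (reactants):
    H–Cl: 2 × 415 = 830
    Σ(broken) = 830 kJ
  Bonds formed (products):
    Cl–Cl: 1 × 238 = 238
    H–H: 1 × 422 = 422
    Σ(formed) = 660 kJ
  ΔH_II = 830 − 660 = +170 kJ
ΔH_I − ΔH_II = −98 kJ, so reaction I has the more negative ΔH; |ΔH_I − ΔH_II| = 98 kJ.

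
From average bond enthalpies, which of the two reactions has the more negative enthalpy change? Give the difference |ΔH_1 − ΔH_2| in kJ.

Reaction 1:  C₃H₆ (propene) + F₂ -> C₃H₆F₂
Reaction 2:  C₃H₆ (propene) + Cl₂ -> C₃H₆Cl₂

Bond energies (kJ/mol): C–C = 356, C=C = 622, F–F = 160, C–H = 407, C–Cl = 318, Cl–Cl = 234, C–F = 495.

Reaction 1:
  Bonds broken (reactants):
    C–C: 1 × 356 = 356
    C–H: 6 × 407 = 2442
    C=C: 1 × 622 = 622
    F–F: 1 × 160 = 160
    Σ(broken) = 3580 kJ
  Bonds formed (products):
    C–C: 2 × 356 = 712
    C–F: 2 × 495 = 990
    C–H: 6 × 407 = 2442
    Σ(formed) = 4144 kJ
  ΔH_1 = 3580 − 4144 = −564 kJ
Reaction 2:
  Bonds broken (reactants):
    C–C: 1 × 356 = 356
    C–H: 6 × 407 = 2442
    C=C: 1 × 622 = 622
    Cl–Cl: 1 × 234 = 234
    Σ(broken) = 3654 kJ
  Bonds formed (products):
    C–C: 2 × 356 = 712
    C–Cl: 2 × 318 = 636
    C–H: 6 × 407 = 2442
    Σ(formed) = 3790 kJ
  ΔH_2 = 3654 − 3790 = −136 kJ
ΔH_1 − ΔH_2 = −428 kJ, so reaction 1 has the more negative ΔH; |ΔH_1 − ΔH_2| = 428 kJ.

Reaction 1, by 428 kJ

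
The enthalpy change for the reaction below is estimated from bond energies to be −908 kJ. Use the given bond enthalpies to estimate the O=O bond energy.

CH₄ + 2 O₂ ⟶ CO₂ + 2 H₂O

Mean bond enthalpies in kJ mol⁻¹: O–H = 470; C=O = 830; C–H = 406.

D(O=O) ≈ 504 kJ/mol

Let D be the O=O bond energy.
Σ(broken) = 4×406 + 2×D = 1624 + 2D
Σ(formed) = 2×830 + 4×470 = 3540
ΔH = Σ(broken) − Σ(formed) = (1624 + 2D) − (3540) = −1916 + 2D
Setting this equal to −908 kJ gives 2D = 1008, so D = 504 kJ/mol.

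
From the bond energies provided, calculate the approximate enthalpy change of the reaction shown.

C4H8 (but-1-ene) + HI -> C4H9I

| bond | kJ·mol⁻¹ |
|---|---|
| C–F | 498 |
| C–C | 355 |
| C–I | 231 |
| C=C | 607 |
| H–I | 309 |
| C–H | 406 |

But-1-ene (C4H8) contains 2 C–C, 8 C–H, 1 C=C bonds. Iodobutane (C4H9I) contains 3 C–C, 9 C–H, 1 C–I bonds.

ΔH ≈ −76 kJ

Bonds broken (reactants):
  C–C: 2 × 355 = 710
  C–H: 8 × 406 = 3248
  C=C: 1 × 607 = 607
  H–I: 1 × 309 = 309
  Σ(broken) = 4874 kJ
Bonds formed (products):
  C–C: 3 × 355 = 1065
  C–H: 9 × 406 = 3654
  C–I: 1 × 231 = 231
  Σ(formed) = 4950 kJ
ΔH = Σ(broken) − Σ(formed) = 4874 − 4950 = −76 kJ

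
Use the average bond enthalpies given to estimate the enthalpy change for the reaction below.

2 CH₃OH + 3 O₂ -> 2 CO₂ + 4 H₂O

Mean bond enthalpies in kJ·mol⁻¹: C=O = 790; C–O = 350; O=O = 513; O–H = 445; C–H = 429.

Bonds broken (reactants):
  C–H: 6 × 429 = 2574
  C–O: 2 × 350 = 700
  O–H: 2 × 445 = 890
  O=O: 3 × 513 = 1539
  Σ(broken) = 5703 kJ
Bonds formed (products):
  C=O: 4 × 790 = 3160
  O–H: 8 × 445 = 3560
  Σ(formed) = 6720 kJ
ΔH = Σ(broken) − Σ(formed) = 5703 − 6720 = −1017 kJ

ΔH ≈ −1017 kJ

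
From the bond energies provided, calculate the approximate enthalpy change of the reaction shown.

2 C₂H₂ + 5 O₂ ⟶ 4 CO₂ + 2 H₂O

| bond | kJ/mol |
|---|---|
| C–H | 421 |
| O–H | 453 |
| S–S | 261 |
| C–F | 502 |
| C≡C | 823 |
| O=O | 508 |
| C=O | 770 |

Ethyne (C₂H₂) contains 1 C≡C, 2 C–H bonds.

Bonds broken (reactants):
  C≡C: 2 × 823 = 1646
  C–H: 4 × 421 = 1684
  O=O: 5 × 508 = 2540
  Σ(broken) = 5870 kJ
Bonds formed (products):
  C=O: 8 × 770 = 6160
  O–H: 4 × 453 = 1812
  Σ(formed) = 7972 kJ
ΔH = Σ(broken) − Σ(formed) = 5870 − 7972 = −2102 kJ

ΔH ≈ −2102 kJ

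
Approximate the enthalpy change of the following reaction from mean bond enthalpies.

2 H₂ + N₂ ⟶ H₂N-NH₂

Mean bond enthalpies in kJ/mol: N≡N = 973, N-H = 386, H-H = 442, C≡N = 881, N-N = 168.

ΔH ≈ +145 kJ

Bonds broken (reactants):
  H-H: 2 × 442 = 884
  N≡N: 1 × 973 = 973
  Σ(broken) = 1857 kJ
Bonds formed (products):
  N-H: 4 × 386 = 1544
  N-N: 1 × 168 = 168
  Σ(formed) = 1712 kJ
ΔH = Σ(broken) − Σ(formed) = 1857 − 1712 = +145 kJ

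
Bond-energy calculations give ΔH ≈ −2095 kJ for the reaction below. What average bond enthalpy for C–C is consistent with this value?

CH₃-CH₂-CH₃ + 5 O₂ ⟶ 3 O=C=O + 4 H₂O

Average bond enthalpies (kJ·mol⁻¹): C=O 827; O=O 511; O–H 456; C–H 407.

Let D be the C–C bond energy.
Σ(broken) = 2×D + 8×407 + 5×511 = 5811 + 2D
Σ(formed) = 6×827 + 8×456 = 8610
ΔH = Σ(broken) − Σ(formed) = (5811 + 2D) − (8610) = −2799 + 2D
Setting this equal to −2095 kJ gives 2D = 704, so D = 352 kJ/mol.

D(C–C) ≈ 352 kJ/mol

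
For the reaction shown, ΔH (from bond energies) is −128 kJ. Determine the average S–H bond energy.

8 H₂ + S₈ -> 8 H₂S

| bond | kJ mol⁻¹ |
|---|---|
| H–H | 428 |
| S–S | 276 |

D(S–H) ≈ 360 kJ/mol

Let D be the S–H bond energy.
Σ(broken) = 8×428 + 8×276 = 5632
Σ(formed) = 16×D = 16D
ΔH = Σ(broken) − Σ(formed) = (5632) − (16D) = +5632 − 16D
Setting this equal to −128 kJ gives 16D = 5760, so D = 360 kJ/mol.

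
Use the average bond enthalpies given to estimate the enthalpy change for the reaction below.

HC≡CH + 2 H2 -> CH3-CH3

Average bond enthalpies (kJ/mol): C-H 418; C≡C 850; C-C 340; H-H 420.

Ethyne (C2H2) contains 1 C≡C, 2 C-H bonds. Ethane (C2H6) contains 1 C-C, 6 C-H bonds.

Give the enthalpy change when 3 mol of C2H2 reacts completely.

ΔH = −966 kJ

Bonds broken (reactants):
  C≡C: 1 × 850 = 850
  C-H: 2 × 418 = 836
  H-H: 2 × 420 = 840
  Σ(broken) = 2526 kJ
Bonds formed (products):
  C-C: 1 × 340 = 340
  C-H: 6 × 418 = 2508
  Σ(formed) = 2848 kJ
ΔH = Σ(broken) − Σ(formed) = 2526 − 2848 = −322 kJ
For 3× the reaction as written: 3 × (−322) = −966 kJ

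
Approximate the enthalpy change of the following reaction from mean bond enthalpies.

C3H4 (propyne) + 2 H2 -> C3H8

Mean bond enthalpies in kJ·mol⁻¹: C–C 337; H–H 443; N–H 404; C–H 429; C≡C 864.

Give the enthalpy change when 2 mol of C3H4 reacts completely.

ΔH = −606 kJ

Bonds broken (reactants):
  C≡C: 1 × 864 = 864
  C–C: 1 × 337 = 337
  C–H: 4 × 429 = 1716
  H–H: 2 × 443 = 886
  Σ(broken) = 3803 kJ
Bonds formed (products):
  C–C: 2 × 337 = 674
  C–H: 8 × 429 = 3432
  Σ(formed) = 4106 kJ
ΔH = Σ(broken) − Σ(formed) = 3803 − 4106 = −303 kJ
For 2× the reaction as written: 2 × (−303) = −606 kJ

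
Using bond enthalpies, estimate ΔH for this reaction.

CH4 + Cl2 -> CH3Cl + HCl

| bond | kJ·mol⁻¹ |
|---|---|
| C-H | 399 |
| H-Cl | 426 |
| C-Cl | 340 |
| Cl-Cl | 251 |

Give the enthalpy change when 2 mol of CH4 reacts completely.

ΔH = −232 kJ

Bonds broken (reactants):
  C-H: 4 × 399 = 1596
  Cl-Cl: 1 × 251 = 251
  Σ(broken) = 1847 kJ
Bonds formed (products):
  C-Cl: 1 × 340 = 340
  C-H: 3 × 399 = 1197
  H-Cl: 1 × 426 = 426
  Σ(formed) = 1963 kJ
ΔH = Σ(broken) − Σ(formed) = 1847 − 1963 = −116 kJ
For 2× the reaction as written: 2 × (−116) = −232 kJ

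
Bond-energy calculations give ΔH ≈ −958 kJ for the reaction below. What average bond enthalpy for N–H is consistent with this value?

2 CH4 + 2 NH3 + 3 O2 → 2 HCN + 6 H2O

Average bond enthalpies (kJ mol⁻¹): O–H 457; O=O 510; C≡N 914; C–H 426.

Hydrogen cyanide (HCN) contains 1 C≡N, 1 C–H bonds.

Let D be the N–H bond energy.
Σ(broken) = 8×426 + 6×D + 3×510 = 4938 + 6D
Σ(formed) = 2×914 + 2×426 + 12×457 = 8164
ΔH = Σ(broken) − Σ(formed) = (4938 + 6D) − (8164) = −3226 + 6D
Setting this equal to −958 kJ gives 6D = 2268, so D = 378 kJ/mol.

D(N–H) ≈ 378 kJ/mol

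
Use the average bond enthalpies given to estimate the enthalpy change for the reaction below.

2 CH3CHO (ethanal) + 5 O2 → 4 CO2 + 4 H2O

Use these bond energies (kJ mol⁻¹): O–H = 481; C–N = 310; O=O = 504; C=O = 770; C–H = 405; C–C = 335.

Bonds broken (reactants):
  C–C: 2 × 335 = 670
  C–H: 8 × 405 = 3240
  C=O: 2 × 770 = 1540
  O=O: 5 × 504 = 2520
  Σ(broken) = 7970 kJ
Bonds formed (products):
  C=O: 8 × 770 = 6160
  O–H: 8 × 481 = 3848
  Σ(formed) = 10008 kJ
ΔH = Σ(broken) − Σ(formed) = 7970 − 10008 = −2038 kJ

ΔH ≈ −2038 kJ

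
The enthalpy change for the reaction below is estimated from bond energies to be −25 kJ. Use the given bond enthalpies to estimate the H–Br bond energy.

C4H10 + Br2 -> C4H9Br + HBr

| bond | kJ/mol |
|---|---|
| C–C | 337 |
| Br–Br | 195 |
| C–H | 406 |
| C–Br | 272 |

D(H–Br) ≈ 354 kJ/mol

Let D be the H–Br bond energy.
Σ(broken) = 1×195 + 3×337 + 10×406 = 5266
Σ(formed) = 1×272 + 3×337 + 9×406 + 1×D = 4937 + D
ΔH = Σ(broken) − Σ(formed) = (5266) − (4937 + D) = +329 − D
Setting this equal to −25 kJ gives D = 354 kJ/mol.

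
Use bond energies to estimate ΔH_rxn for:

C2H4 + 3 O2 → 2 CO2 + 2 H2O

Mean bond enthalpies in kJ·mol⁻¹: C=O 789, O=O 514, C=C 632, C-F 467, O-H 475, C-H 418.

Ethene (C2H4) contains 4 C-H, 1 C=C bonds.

ΔH ≈ −1210 kJ

Bonds broken (reactants):
  C-H: 4 × 418 = 1672
  C=C: 1 × 632 = 632
  O=O: 3 × 514 = 1542
  Σ(broken) = 3846 kJ
Bonds formed (products):
  C=O: 4 × 789 = 3156
  O-H: 4 × 475 = 1900
  Σ(formed) = 5056 kJ
ΔH = Σ(broken) − Σ(formed) = 3846 − 5056 = −1210 kJ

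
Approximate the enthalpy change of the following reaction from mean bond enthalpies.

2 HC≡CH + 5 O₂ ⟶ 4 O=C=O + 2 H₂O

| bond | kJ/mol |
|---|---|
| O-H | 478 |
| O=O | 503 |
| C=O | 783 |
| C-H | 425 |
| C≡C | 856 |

Bonds broken (reactants):
  C≡C: 2 × 856 = 1712
  C-H: 4 × 425 = 1700
  O=O: 5 × 503 = 2515
  Σ(broken) = 5927 kJ
Bonds formed (products):
  C=O: 8 × 783 = 6264
  O-H: 4 × 478 = 1912
  Σ(formed) = 8176 kJ
ΔH = Σ(broken) − Σ(formed) = 5927 − 8176 = −2249 kJ

ΔH ≈ −2249 kJ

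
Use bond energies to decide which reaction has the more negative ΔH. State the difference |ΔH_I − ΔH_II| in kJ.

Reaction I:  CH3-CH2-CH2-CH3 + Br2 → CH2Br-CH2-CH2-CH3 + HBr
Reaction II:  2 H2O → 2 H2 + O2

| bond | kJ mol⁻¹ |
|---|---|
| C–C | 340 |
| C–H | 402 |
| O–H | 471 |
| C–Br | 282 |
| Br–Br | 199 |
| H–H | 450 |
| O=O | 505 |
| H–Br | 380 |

Reaction I:
  Bonds broken (reactants):
    Br–Br: 1 × 199 = 199
    C–C: 3 × 340 = 1020
    C–H: 10 × 402 = 4020
    Σ(broken) = 5239 kJ
  Bonds formed (products):
    C–Br: 1 × 282 = 282
    C–C: 3 × 340 = 1020
    C–H: 9 × 402 = 3618
    H–Br: 1 × 380 = 380
    Σ(formed) = 5300 kJ
  ΔH_I = 5239 − 5300 = −61 kJ
Reaction II:
  Bonds broken (reactants):
    O–H: 4 × 471 = 1884
    Σ(broken) = 1884 kJ
  Bonds formed (products):
    H–H: 2 × 450 = 900
    O=O: 1 × 505 = 505
    Σ(formed) = 1405 kJ
  ΔH_II = 1884 − 1405 = +479 kJ
ΔH_I − ΔH_II = −540 kJ, so reaction I has the more negative ΔH; |ΔH_I − ΔH_II| = 540 kJ.

Reaction I, by 540 kJ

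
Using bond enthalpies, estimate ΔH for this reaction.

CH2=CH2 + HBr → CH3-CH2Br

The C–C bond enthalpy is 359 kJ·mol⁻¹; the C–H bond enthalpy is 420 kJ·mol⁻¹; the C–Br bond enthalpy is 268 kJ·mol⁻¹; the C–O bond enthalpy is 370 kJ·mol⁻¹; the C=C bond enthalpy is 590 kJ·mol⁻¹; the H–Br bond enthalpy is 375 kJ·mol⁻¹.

ΔH ≈ −82 kJ

Bonds broken (reactants):
  C–H: 4 × 420 = 1680
  C=C: 1 × 590 = 590
  H–Br: 1 × 375 = 375
  Σ(broken) = 2645 kJ
Bonds formed (products):
  C–Br: 1 × 268 = 268
  C–C: 1 × 359 = 359
  C–H: 5 × 420 = 2100
  Σ(formed) = 2727 kJ
ΔH = Σ(broken) − Σ(formed) = 2645 − 2727 = −82 kJ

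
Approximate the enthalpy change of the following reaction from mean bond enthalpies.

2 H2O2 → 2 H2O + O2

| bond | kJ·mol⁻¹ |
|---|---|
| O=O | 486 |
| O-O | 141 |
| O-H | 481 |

ΔH ≈ −204 kJ

Bonds broken (reactants):
  O-H: 4 × 481 = 1924
  O-O: 2 × 141 = 282
  Σ(broken) = 2206 kJ
Bonds formed (products):
  O-H: 4 × 481 = 1924
  O=O: 1 × 486 = 486
  Σ(formed) = 2410 kJ
ΔH = Σ(broken) − Σ(formed) = 2206 − 2410 = −204 kJ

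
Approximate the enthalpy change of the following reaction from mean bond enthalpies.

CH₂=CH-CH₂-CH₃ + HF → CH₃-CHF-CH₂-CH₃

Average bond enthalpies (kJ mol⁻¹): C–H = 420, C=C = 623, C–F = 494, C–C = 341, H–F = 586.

ΔH ≈ −46 kJ

Bonds broken (reactants):
  C–C: 2 × 341 = 682
  C–H: 8 × 420 = 3360
  C=C: 1 × 623 = 623
  H–F: 1 × 586 = 586
  Σ(broken) = 5251 kJ
Bonds formed (products):
  C–C: 3 × 341 = 1023
  C–F: 1 × 494 = 494
  C–H: 9 × 420 = 3780
  Σ(formed) = 5297 kJ
ΔH = Σ(broken) − Σ(formed) = 5251 − 5297 = −46 kJ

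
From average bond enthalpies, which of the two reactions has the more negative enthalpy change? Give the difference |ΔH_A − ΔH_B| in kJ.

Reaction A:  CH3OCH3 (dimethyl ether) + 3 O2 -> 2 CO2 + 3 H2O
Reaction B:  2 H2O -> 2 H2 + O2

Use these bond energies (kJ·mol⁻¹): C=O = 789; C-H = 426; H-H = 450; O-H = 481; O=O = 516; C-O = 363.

Reaction A:
  Bonds broken (reactants):
    C-H: 6 × 426 = 2556
    C-O: 2 × 363 = 726
    O=O: 3 × 516 = 1548
    Σ(broken) = 4830 kJ
  Bonds formed (products):
    C=O: 4 × 789 = 3156
    O-H: 6 × 481 = 2886
    Σ(formed) = 6042 kJ
  ΔH_A = 4830 − 6042 = −1212 kJ
Reaction B:
  Bonds broken (reactants):
    O-H: 4 × 481 = 1924
    Σ(broken) = 1924 kJ
  Bonds formed (products):
    H-H: 2 × 450 = 900
    O=O: 1 × 516 = 516
    Σ(formed) = 1416 kJ
  ΔH_B = 1924 − 1416 = +508 kJ
ΔH_A − ΔH_B = −1720 kJ, so reaction A has the more negative ΔH; |ΔH_A − ΔH_B| = 1720 kJ.

Reaction A, by 1720 kJ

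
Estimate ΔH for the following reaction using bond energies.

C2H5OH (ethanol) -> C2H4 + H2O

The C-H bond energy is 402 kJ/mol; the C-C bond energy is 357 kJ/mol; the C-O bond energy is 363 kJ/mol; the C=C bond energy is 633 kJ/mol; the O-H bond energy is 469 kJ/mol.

Bonds broken (reactants):
  C-C: 1 × 357 = 357
  C-H: 5 × 402 = 2010
  C-O: 1 × 363 = 363
  O-H: 1 × 469 = 469
  Σ(broken) = 3199 kJ
Bonds formed (products):
  C-H: 4 × 402 = 1608
  C=C: 1 × 633 = 633
  O-H: 2 × 469 = 938
  Σ(formed) = 3179 kJ
ΔH = Σ(broken) − Σ(formed) = 3199 − 3179 = +20 kJ

ΔH ≈ +20 kJ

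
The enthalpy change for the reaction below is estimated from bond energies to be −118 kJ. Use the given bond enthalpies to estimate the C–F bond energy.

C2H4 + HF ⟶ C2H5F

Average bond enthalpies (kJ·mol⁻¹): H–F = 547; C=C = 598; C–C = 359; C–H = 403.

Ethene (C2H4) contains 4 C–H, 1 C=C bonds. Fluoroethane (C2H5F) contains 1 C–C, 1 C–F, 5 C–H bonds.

D(C–F) ≈ 501 kJ/mol

Let D be the C–F bond energy.
Σ(broken) = 4×403 + 1×598 + 1×547 = 2757
Σ(formed) = 1×359 + 1×D + 5×403 = 2374 + D
ΔH = Σ(broken) − Σ(formed) = (2757) − (2374 + D) = +383 − D
Setting this equal to −118 kJ gives D = 501 kJ/mol.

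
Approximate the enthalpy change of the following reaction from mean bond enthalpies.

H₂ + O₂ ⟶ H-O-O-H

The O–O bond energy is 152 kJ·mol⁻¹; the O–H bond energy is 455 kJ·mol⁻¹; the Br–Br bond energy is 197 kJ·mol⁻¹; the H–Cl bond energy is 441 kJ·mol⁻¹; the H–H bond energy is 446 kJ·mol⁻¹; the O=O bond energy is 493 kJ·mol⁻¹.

ΔH ≈ −123 kJ

Bonds broken (reactants):
  H–H: 1 × 446 = 446
  O=O: 1 × 493 = 493
  Σ(broken) = 939 kJ
Bonds formed (products):
  O–H: 2 × 455 = 910
  O–O: 1 × 152 = 152
  Σ(formed) = 1062 kJ
ΔH = Σ(broken) − Σ(formed) = 939 − 1062 = −123 kJ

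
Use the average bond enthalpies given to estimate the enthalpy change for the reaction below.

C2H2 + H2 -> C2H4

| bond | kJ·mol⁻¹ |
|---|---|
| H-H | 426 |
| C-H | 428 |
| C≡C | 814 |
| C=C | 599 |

Bonds broken (reactants):
  C≡C: 1 × 814 = 814
  C-H: 2 × 428 = 856
  H-H: 1 × 426 = 426
  Σ(broken) = 2096 kJ
Bonds formed (products):
  C-H: 4 × 428 = 1712
  C=C: 1 × 599 = 599
  Σ(formed) = 2311 kJ
ΔH = Σ(broken) − Σ(formed) = 2096 − 2311 = −215 kJ

ΔH ≈ −215 kJ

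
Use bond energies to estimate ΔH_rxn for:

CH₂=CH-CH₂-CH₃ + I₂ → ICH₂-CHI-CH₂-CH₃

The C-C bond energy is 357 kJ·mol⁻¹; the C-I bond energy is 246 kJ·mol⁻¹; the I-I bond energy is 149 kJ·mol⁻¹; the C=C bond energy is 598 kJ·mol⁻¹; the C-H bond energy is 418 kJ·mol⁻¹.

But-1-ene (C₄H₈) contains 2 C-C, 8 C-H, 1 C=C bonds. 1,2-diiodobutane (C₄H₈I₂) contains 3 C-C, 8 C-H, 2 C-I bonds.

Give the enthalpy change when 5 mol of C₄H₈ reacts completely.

Bonds broken (reactants):
  C-C: 2 × 357 = 714
  C-H: 8 × 418 = 3344
  C=C: 1 × 598 = 598
  I-I: 1 × 149 = 149
  Σ(broken) = 4805 kJ
Bonds formed (products):
  C-C: 3 × 357 = 1071
  C-H: 8 × 418 = 3344
  C-I: 2 × 246 = 492
  Σ(formed) = 4907 kJ
ΔH = Σ(broken) − Σ(formed) = 4805 − 4907 = −102 kJ
For 5× the reaction as written: 5 × (−102) = −510 kJ

ΔH = −510 kJ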